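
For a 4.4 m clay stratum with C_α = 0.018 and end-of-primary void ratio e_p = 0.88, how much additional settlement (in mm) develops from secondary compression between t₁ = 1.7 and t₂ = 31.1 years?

S_s ≈ 53.2 mm

Secondary compression: S_s = C_α·H/(1+e_p)·log₁₀(t₂/t₁)
S_s = 0.018×4.4/(1+0.88)×log₁₀(31.1/1.7)
    = 0.04213 × 1.262 = 0.05318 m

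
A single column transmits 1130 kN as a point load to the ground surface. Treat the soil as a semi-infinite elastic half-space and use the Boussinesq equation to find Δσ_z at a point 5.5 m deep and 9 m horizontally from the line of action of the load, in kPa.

Boussinesq vertical stress below a point load on an elastic half-space:
Δσ_z = 3P/(2πz²) · [1 + (r/z)²]^(−5/2)
r/z = 9/5.5 = 1.6364; [1+(r/z)²]^(−5/2) = 0.038553.
Δσ_z = 3×1130/(2π×5.5²) × 0.038553 = 17.836 × 0.038553 = 0.6876 kPa

Δσ_z ≈ 0.688 kPa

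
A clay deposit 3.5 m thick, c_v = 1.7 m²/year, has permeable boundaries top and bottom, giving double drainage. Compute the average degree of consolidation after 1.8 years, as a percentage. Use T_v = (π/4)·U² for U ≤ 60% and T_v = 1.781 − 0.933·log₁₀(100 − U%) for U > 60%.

U ≈ 93.1 %

Drainage path length: H_d = H/2 = 1.75 m (double drainage).
T_v = c_v·t/H_d² = 1.7×1.8/1.75² = 0.99918.
T_v = 0.99918 corresponds to the U > 60% branch:
U = 1 − 10^((1.781 − T_v)/0.933)/100 = 0.9311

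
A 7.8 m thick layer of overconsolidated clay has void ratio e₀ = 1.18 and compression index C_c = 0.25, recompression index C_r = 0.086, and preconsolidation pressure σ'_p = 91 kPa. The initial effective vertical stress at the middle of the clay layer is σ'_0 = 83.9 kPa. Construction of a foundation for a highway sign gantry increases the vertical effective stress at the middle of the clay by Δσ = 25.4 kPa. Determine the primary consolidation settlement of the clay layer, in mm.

S_c ≈ 82 mm

Final effective stress: σ'_f = 83.9 + 25.4 = 109.3 kPa.
σ'_f = 109.3 > σ'_p = 91 kPa, so the stress path crosses the preconsolidation pressure — recompression up to σ'_p, then virgin compression beyond:
S_c = H/(1+e₀)·[C_r·log₁₀(σ'_p/σ'_0) + C_c·log₁₀(σ'_f/σ'_p)]
    = 7.8/2.18 × [0.086×log₁₀(91/83.9) + 0.25×log₁₀(109.3/91)]
    = 3.578 × [0.003034 + 0.019895] = 0.08204 m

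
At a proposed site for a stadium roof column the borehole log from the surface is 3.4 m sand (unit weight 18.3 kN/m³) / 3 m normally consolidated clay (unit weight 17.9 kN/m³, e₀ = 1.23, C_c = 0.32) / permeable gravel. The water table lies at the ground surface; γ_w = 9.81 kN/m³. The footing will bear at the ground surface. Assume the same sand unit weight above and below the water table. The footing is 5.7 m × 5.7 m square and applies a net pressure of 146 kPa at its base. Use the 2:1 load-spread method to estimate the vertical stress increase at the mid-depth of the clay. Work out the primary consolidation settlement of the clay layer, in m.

S_c ≈ 0.132 m

Mid-depth of clay below the ground surface: z = 3.4 + 3/2 = 4.9 m.
Total vertical stress at mid-clay: σ_v = 18.3×3.4 + 17.9×1.5 = 89.07 kPa.
Pore pressure: u = 9.81×(4.9 − 0) = 48.069 kPa.
Initial effective stress: σ'_0 = σ_v − u = 89.07 − 48.069 = 41.001 kPa.
Stress increase at mid-clay by the 2:1 spreading method:
Δσ = qBL/((B+z)(L+z)) = 146×5.7×5.7/((5.7+4.9)(5.7+4.9)) = 42.217 kPa
Final effective stress: σ'_f = σ'_0 + Δσ = 41.001 + 42.217 = 83.218 kPa.
Normally consolidated clay, so the full stress increment lies on the virgin compression line:
S_c = C_c·H/(1+e₀)·log₁₀(σ'_f/σ'_0) = 0.32×3/(1+1.23)×log₁₀(83.218/41.001)
    = 0.43049 × 0.30742 = 0.1323 m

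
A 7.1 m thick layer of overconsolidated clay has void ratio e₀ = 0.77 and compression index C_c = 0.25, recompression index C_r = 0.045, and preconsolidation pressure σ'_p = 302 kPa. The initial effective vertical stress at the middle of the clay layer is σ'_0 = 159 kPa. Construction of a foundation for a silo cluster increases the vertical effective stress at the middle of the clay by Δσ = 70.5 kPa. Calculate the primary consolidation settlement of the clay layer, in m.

S_c ≈ 0.0288 m

Final effective stress: σ'_f = 159 + 70.5 = 229.5 kPa.
σ'_f = 229.5 ≤ σ'_p = 302 kPa, so the clay remains overconsolidated and only the recompression index applies:
S_c = C_r·H/(1+e₀)·log₁₀(σ'_f/σ'_0) = 0.045×7.1/1.77×log₁₀(229.5/159)
    = 0.18051 × 0.15939 = 0.02877 m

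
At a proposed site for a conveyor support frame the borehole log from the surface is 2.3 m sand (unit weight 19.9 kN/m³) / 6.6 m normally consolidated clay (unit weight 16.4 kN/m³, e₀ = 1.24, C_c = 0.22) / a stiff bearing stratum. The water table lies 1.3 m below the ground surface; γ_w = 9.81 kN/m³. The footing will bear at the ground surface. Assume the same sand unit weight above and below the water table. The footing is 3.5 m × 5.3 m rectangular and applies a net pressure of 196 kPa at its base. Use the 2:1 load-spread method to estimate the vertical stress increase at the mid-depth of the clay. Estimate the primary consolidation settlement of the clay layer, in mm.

S_c ≈ 138 mm

Mid-depth of clay below the ground surface: z = 2.3 + 6.6/2 = 5.6 m.
Total vertical stress at mid-clay: σ_v = 19.9×2.3 + 16.4×3.3 = 99.89 kPa.
Pore pressure: u = 9.81×(5.6 − 1.3) = 42.183 kPa.
Initial effective stress: σ'_0 = σ_v − u = 99.89 − 42.183 = 57.707 kPa.
Stress increase at mid-clay by the 2:1 spreading method:
Δσ = qBL/((B+z)(L+z)) = 196×3.5×5.3/((3.5+5.6)(5.3+5.6)) = 36.655 kPa
Final effective stress: σ'_f = σ'_0 + Δσ = 57.707 + 36.655 = 94.362 kPa.
Normally consolidated clay, so the full stress increment lies on the virgin compression line:
S_c = C_c·H/(1+e₀)·log₁₀(σ'_f/σ'_0) = 0.22×6.6/(1+1.24)×log₁₀(94.362/57.707)
    = 0.64821 × 0.21357 = 0.1384 m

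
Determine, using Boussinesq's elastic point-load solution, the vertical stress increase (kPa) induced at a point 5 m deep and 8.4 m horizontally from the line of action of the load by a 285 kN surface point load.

Δσ_z ≈ 0.191 kPa

Boussinesq vertical stress below a point load on an elastic half-space:
Δσ_z = 3P/(2πz²) · [1 + (r/z)²]^(−5/2)
r/z = 8.4/5 = 1.68; [1+(r/z)²]^(−5/2) = 0.035007.
Δσ_z = 3×285/(2π×5²) × 0.035007 = 5.4431 × 0.035007 = 0.1905 kPa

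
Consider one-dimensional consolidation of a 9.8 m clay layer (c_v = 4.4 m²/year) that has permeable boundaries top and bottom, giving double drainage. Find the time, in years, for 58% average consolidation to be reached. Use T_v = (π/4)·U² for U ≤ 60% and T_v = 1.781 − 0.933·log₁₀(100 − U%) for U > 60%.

t ≈ 1.44 years

Drainage path length: H_d = H/2 = 4.9 m (double drainage).
U ≤ 60%: T_v = (π/4)·U² = (π/4)×0.58² = 0.26421.
t = T_v·H_d²/c_v = 0.26421×4.9²/4.4 = 1.442 years.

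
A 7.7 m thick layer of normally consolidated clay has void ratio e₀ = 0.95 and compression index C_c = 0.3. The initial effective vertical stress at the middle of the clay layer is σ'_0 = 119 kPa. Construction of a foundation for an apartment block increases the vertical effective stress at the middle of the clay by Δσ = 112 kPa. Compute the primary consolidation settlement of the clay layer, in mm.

S_c ≈ 341 mm

Final effective stress: σ'_f = σ'_0 + Δσ = 119 + 112 = 231 kPa.
Normally consolidated clay, so the full stress increment lies on the virgin compression line:
S_c = C_c·H/(1+e₀)·log₁₀(σ'_f/σ'_0) = 0.3×7.7/(1+0.95)×log₁₀(231/119)
    = 1.1846 × 0.28807 = 0.3412 m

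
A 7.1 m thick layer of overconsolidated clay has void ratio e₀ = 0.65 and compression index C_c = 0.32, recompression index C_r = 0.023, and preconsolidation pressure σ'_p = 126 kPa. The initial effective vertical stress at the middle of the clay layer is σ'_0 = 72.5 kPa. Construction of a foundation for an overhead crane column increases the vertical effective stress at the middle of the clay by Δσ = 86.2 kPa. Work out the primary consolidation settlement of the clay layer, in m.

S_c ≈ 0.162 m

Final effective stress: σ'_f = 72.5 + 86.2 = 158.7 kPa.
σ'_f = 158.7 > σ'_p = 126 kPa, so the stress path crosses the preconsolidation pressure — recompression up to σ'_p, then virgin compression beyond:
S_c = H/(1+e₀)·[C_r·log₁₀(σ'_p/σ'_0) + C_c·log₁₀(σ'_f/σ'_p)]
    = 7.1/1.65 × [0.023×log₁₀(126/72.5) + 0.32×log₁₀(158.7/126)]
    = 4.303 × [0.0055207 + 0.032066] = 0.1617 m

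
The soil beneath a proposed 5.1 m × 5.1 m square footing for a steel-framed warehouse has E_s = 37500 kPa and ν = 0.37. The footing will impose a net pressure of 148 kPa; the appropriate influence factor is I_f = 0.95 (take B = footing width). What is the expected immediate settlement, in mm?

Immediate (elastic) settlement: S_e = q·B·(1−ν²)/E_s · I_f.
S_e = 148 × 5.1 × (1 − 0.37²) / 37500 × 0.95
    = 148 × 5.1 × 0.8631 / 37500 × 0.95
    = 0.0165 m = 16.5 mm

S_e ≈ 16.5 mm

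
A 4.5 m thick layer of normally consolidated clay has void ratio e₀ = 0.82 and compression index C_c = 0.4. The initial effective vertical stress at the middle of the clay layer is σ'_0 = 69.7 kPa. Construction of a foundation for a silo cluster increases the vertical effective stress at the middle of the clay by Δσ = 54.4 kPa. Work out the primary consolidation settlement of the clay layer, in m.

Final effective stress: σ'_f = σ'_0 + Δσ = 69.7 + 54.4 = 124.1 kPa.
Normally consolidated clay, so the full stress increment lies on the virgin compression line:
S_c = C_c·H/(1+e₀)·log₁₀(σ'_f/σ'_0) = 0.4×4.5/(1+0.82)×log₁₀(124.1/69.7)
    = 0.98901 × 0.25054 = 0.2478 m

S_c ≈ 0.248 m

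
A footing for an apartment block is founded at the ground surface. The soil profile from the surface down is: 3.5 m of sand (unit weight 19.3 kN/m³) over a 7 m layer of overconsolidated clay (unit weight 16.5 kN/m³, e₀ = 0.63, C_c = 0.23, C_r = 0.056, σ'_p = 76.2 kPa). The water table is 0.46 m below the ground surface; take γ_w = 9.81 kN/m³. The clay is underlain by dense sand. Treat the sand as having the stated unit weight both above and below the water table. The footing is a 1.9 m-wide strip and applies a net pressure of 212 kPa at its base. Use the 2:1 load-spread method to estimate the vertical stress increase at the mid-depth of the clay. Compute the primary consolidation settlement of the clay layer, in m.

Mid-depth of clay below the ground surface: z = 3.5 + 7/2 = 7 m.
Total vertical stress at mid-clay: σ_v = 19.3×3.5 + 16.5×3.5 = 125.3 kPa.
Pore pressure: u = 9.81×(7 − 0.46) = 64.157 kPa.
Initial effective stress: σ'_0 = σ_v − u = 125.3 − 64.157 = 61.143 kPa.
Stress increase at mid-clay by the 2:1 spreading method:
Δσ = qB/(B+z) = 212×1.9/(1.9+7) = 45.258 kPa
Final effective stress: σ'_f = 61.143 + 45.258 = 106.4 kPa.
σ'_f = 106.4 > σ'_p = 76.2 kPa, so the stress path crosses the preconsolidation pressure — recompression up to σ'_p, then virgin compression beyond:
S_c = H/(1+e₀)·[C_r·log₁₀(σ'_p/σ'_0) + C_c·log₁₀(σ'_f/σ'_p)]
    = 7/1.63 × [0.056×log₁₀(76.2/61.143) + 0.23×log₁₀(106.4/76.2)]
    = 4.2945 × [0.0053541 + 0.033347] = 0.1662 m

S_c ≈ 0.166 m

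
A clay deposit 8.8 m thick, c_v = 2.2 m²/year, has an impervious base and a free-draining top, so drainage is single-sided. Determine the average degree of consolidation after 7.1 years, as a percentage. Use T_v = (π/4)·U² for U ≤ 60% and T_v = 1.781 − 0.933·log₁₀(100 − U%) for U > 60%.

U ≈ 50.7 %

Drainage path length: H_d = H = 8.8 m (single drainage).
T_v = c_v·t/H_d² = 2.2×7.1/8.8² = 0.2017.
T_v = 0.2017 corresponds to the U ≤ 60% branch:
U = √(4T_v/π) = 0.5068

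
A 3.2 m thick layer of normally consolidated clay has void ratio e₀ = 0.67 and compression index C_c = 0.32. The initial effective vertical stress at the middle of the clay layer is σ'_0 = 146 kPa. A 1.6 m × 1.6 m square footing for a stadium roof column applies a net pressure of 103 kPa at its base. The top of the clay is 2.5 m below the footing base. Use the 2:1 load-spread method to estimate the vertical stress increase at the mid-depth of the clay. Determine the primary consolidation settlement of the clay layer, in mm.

S_c ≈ 14.4 mm

Mid-depth of clay below the footing base: z = 2.5 + 3.2/2 = 4.1 m.
Stress increase at mid-clay by the 2:1 spreading method:
Δσ = qBL/((B+z)(L+z)) = 103×1.6×1.6/((1.6+4.1)(1.6+4.1)) = 8.1157 kPa
Final effective stress: σ'_f = σ'_0 + Δσ = 146 + 8.1157 = 154.12 kPa.
Normally consolidated clay, so the full stress increment lies on the virgin compression line:
S_c = C_c·H/(1+e₀)·log₁₀(σ'_f/σ'_0) = 0.32×3.2/(1+0.67)×log₁₀(154.12/146)
    = 0.61317 × 0.023506 = 0.01441 m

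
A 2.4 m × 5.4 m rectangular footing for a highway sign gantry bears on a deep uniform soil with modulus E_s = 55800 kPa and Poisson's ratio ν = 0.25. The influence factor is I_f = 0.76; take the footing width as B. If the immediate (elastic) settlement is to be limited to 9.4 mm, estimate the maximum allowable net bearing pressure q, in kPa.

q ≈ 307 kPa

S_e = q·B·(1−ν²)/E_s · I_f  ⇒  q = S_e·E_s / (B·(1−ν²)·I_f).
q = 0.0094 × 55800 / (2.4 × 0.9375 × 0.76) = 306.7 kPa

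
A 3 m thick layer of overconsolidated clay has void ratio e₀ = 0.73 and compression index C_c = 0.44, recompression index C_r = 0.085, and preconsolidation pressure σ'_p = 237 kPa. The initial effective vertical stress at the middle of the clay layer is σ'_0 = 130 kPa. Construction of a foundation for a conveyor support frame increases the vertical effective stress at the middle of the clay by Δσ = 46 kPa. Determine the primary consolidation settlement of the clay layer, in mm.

S_c ≈ 19.4 mm

Final effective stress: σ'_f = 130 + 46 = 176 kPa.
σ'_f = 176 ≤ σ'_p = 237 kPa, so the clay remains overconsolidated and only the recompression index applies:
S_c = C_r·H/(1+e₀)·log₁₀(σ'_f/σ'_0) = 0.085×3/1.73×log₁₀(176/130)
    = 0.1474 × 0.13157 = 0.01939 m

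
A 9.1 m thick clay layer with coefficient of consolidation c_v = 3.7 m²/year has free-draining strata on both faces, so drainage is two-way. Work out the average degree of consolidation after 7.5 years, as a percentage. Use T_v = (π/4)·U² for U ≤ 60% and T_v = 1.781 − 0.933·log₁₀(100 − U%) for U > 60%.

U ≈ 97 %

Drainage path length: H_d = H/2 = 4.55 m (double drainage).
T_v = c_v·t/H_d² = 3.7×7.5/4.55² = 1.3404.
T_v = 1.3404 corresponds to the U > 60% branch:
U = 1 − 10^((1.781 − T_v)/0.933)/100 = 0.9703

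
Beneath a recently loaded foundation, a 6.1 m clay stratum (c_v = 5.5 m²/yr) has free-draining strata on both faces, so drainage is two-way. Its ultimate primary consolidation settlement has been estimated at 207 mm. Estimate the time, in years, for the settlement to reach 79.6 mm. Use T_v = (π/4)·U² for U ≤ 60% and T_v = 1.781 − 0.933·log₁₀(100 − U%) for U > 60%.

t ≈ 0.196 years

Drainage path length: H_d = H/2 = 3.05 m (double drainage).
U = S(t)/S_ult = 79.6/207 = 0.3845.
U ≤ 60%: T_v = (π/4)·U² = (π/4)×0.38454² = 0.11614.
t = T_v·H_d²/c_v = 0.11614×3.05²/5.5 = 0.1964 years.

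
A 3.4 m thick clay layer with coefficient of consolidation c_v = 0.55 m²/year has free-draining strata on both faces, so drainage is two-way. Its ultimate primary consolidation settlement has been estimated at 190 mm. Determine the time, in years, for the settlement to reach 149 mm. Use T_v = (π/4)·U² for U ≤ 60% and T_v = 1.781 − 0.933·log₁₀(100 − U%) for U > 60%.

t ≈ 2.82 years

Drainage path length: H_d = H/2 = 1.7 m (double drainage).
U = S(t)/S_ult = 149/190 = 0.7842.
U > 60%: T_v = 1.781 − 0.933·log₁₀(100 − 78.421) = 0.53635.
t = T_v·H_d²/c_v = 0.53635×1.7²/0.55 = 2.818 years.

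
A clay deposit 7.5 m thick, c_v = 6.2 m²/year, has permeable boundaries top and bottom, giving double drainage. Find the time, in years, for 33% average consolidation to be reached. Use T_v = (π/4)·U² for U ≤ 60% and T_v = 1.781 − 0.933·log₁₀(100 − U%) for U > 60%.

Drainage path length: H_d = H/2 = 3.75 m (double drainage).
U ≤ 60%: T_v = (π/4)·U² = (π/4)×0.33² = 0.08553.
t = T_v·H_d²/c_v = 0.08553×3.75²/6.2 = 0.194 years.

t ≈ 0.194 years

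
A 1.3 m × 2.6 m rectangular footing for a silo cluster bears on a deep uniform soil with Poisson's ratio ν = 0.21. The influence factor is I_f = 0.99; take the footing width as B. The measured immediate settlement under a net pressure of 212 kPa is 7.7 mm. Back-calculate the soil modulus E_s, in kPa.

S_e = q·B·(1−ν²)/E_s · I_f  ⇒  E_s = q·B·(1−ν²)·I_f / S_e.
E_s = 212 × 1.3 × 0.9559 × 0.99 / 0.0077 = 33870 kPa

E_s ≈ 33900 kPa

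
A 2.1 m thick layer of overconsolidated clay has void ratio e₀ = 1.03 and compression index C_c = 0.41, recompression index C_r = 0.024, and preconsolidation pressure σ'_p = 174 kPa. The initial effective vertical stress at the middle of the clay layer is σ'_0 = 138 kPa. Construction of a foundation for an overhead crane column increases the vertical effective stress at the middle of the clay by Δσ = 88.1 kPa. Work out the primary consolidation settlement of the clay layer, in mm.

S_c ≈ 50.7 mm

Final effective stress: σ'_f = 138 + 88.1 = 226.1 kPa.
σ'_f = 226.1 > σ'_p = 174 kPa, so the stress path crosses the preconsolidation pressure — recompression up to σ'_p, then virgin compression beyond:
S_c = H/(1+e₀)·[C_r·log₁₀(σ'_p/σ'_0) + C_c·log₁₀(σ'_f/σ'_p)]
    = 2.1/2.03 × [0.024×log₁₀(174/138) + 0.41×log₁₀(226.1/174)]
    = 1.0345 × [0.0024161 + 0.046638] = 0.05075 m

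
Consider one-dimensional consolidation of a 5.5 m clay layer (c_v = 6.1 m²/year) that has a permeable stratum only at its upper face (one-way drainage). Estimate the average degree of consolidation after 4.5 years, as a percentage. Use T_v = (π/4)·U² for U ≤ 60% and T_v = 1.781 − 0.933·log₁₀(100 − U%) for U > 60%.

U ≈ 91.4 %

Drainage path length: H_d = H = 5.5 m (single drainage).
T_v = c_v·t/H_d² = 6.1×4.5/5.5² = 0.90744.
T_v = 0.90744 corresponds to the U > 60% branch:
U = 1 − 10^((1.781 − T_v)/0.933)/100 = 0.9136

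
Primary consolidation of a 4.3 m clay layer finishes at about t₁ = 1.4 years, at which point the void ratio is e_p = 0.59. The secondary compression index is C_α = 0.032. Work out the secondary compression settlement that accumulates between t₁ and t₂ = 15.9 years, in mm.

S_s ≈ 91.3 mm

Secondary compression: S_s = C_α·H/(1+e_p)·log₁₀(t₂/t₁)
S_s = 0.032×4.3/(1+0.59)×log₁₀(15.9/1.4)
    = 0.08654 × 1.055 = 0.09132 m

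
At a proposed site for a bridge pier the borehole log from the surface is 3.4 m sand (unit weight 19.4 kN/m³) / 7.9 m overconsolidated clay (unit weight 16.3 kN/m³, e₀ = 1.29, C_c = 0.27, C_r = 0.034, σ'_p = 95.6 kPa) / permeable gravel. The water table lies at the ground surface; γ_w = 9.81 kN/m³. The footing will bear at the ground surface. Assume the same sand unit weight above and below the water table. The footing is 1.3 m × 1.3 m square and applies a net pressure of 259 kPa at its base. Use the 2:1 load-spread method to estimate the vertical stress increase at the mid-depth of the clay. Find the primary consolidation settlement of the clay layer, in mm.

S_c ≈ 4.88 mm

Mid-depth of clay below the ground surface: z = 3.4 + 7.9/2 = 7.35 m.
Total vertical stress at mid-clay: σ_v = 19.4×3.4 + 16.3×3.95 = 130.34 kPa.
Pore pressure: u = 9.81×(7.35 − 0) = 72.103 kPa.
Initial effective stress: σ'_0 = σ_v − u = 130.34 − 72.103 = 58.237 kPa.
Stress increase at mid-clay by the 2:1 spreading method:
Δσ = qBL/((B+z)(L+z)) = 259×1.3×1.3/((1.3+7.35)(1.3+7.35)) = 5.85 kPa
Final effective stress: σ'_f = 58.237 + 5.85 = 64.087 kPa.
σ'_f = 64.087 ≤ σ'_p = 95.6 kPa, so the clay remains overconsolidated and only the recompression index applies:
S_c = C_r·H/(1+e₀)·log₁₀(σ'_f/σ'_0) = 0.034×7.9/2.29×log₁₀(64.087/58.237)
    = 0.11729 × 0.041571 = 0.004876 m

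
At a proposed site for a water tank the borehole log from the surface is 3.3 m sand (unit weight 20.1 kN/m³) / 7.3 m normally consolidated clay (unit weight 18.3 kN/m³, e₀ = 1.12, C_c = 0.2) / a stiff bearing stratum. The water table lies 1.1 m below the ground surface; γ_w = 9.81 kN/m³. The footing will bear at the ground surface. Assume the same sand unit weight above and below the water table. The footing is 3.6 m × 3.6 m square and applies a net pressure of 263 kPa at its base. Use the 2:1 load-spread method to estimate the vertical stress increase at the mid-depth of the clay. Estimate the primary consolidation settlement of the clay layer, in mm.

Mid-depth of clay below the ground surface: z = 3.3 + 7.3/2 = 6.95 m.
Total vertical stress at mid-clay: σ_v = 20.1×3.3 + 18.3×3.65 = 133.12 kPa.
Pore pressure: u = 9.81×(6.95 − 1.1) = 57.389 kPa.
Initial effective stress: σ'_0 = σ_v − u = 133.12 − 57.389 = 75.731 kPa.
Stress increase at mid-clay by the 2:1 spreading method:
Δσ = qBL/((B+z)(L+z)) = 263×3.6×3.6/((3.6+6.95)(3.6+6.95)) = 30.624 kPa
Final effective stress: σ'_f = σ'_0 + Δσ = 75.731 + 30.624 = 106.35 kPa.
Normally consolidated clay, so the full stress increment lies on the virgin compression line:
S_c = C_c·H/(1+e₀)·log₁₀(σ'_f/σ'_0) = 0.2×7.3/(1+1.12)×log₁₀(106.35/75.731)
    = 0.68868 × 0.14746 = 0.1016 m

S_c ≈ 102 mm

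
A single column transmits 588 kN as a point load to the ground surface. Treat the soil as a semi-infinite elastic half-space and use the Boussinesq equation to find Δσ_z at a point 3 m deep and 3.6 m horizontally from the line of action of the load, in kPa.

Boussinesq vertical stress below a point load on an elastic half-space:
Δσ_z = 3P/(2πz²) · [1 + (r/z)²]^(−5/2)
r/z = 3.6/3 = 1.2; [1+(r/z)²]^(−5/2) = 0.10753.
Δσ_z = 3×588/(2π×3²) × 0.10753 = 31.194 × 0.10753 = 3.354 kPa

Δσ_z ≈ 3.35 kPa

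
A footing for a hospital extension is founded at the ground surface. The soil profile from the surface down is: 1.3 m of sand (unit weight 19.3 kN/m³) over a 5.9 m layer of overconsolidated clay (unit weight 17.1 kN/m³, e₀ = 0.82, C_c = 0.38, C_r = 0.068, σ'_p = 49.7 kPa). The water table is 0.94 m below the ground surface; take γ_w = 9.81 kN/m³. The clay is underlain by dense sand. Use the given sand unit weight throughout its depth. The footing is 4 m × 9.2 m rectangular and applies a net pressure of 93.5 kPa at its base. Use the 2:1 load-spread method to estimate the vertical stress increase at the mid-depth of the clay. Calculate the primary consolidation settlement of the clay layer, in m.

Mid-depth of clay below the ground surface: z = 1.3 + 5.9/2 = 4.25 m.
Total vertical stress at mid-clay: σ_v = 19.3×1.3 + 17.1×2.95 = 75.535 kPa.
Pore pressure: u = 9.81×(4.25 − 0.94) = 32.471 kPa.
Initial effective stress: σ'_0 = σ_v − u = 75.535 − 32.471 = 43.064 kPa.
Stress increase at mid-clay by the 2:1 spreading method:
Δσ = qBL/((B+z)(L+z)) = 93.5×4×9.2/((4+4.25)(9.2+4.25)) = 31.009 kPa
Final effective stress: σ'_f = 43.064 + 31.009 = 74.073 kPa.
σ'_f = 74.073 > σ'_p = 49.7 kPa, so the stress path crosses the preconsolidation pressure — recompression up to σ'_p, then virgin compression beyond:
S_c = H/(1+e₀)·[C_r·log₁₀(σ'_p/σ'_0) + C_c·log₁₀(σ'_f/σ'_p)]
    = 5.9/1.82 × [0.068×log₁₀(49.7/43.064) + 0.38×log₁₀(74.073/49.7)]
    = 3.2418 × [0.0042325 + 0.065855] = 0.2272 m

S_c ≈ 0.227 m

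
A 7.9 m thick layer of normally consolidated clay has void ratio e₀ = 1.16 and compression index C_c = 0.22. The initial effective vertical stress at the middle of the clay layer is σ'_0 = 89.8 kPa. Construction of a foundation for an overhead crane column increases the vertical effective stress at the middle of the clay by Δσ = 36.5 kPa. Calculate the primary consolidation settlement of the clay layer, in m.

S_c ≈ 0.119 m

Final effective stress: σ'_f = σ'_0 + Δσ = 89.8 + 36.5 = 126.3 kPa.
Normally consolidated clay, so the full stress increment lies on the virgin compression line:
S_c = C_c·H/(1+e₀)·log₁₀(σ'_f/σ'_0) = 0.22×7.9/(1+1.16)×log₁₀(126.3/89.8)
    = 0.80463 × 0.14813 = 0.1192 m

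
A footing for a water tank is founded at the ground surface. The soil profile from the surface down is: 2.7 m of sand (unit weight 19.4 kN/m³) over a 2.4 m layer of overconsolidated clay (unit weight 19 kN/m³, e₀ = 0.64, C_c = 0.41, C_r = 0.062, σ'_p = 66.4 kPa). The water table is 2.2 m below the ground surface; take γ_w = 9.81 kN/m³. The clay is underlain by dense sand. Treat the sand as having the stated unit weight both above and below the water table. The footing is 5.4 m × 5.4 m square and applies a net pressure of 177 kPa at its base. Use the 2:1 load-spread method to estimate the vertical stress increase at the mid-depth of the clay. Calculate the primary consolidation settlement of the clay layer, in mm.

Mid-depth of clay below the ground surface: z = 2.7 + 2.4/2 = 3.9 m.
Total vertical stress at mid-clay: σ_v = 19.4×2.7 + 19×1.2 = 75.18 kPa.
Pore pressure: u = 9.81×(3.9 − 2.2) = 16.677 kPa.
Initial effective stress: σ'_0 = σ_v − u = 75.18 − 16.677 = 58.503 kPa.
Stress increase at mid-clay by the 2:1 spreading method:
Δσ = qBL/((B+z)(L+z)) = 177×5.4×5.4/((5.4+3.9)(5.4+3.9)) = 59.675 kPa
Final effective stress: σ'_f = 58.503 + 59.675 = 118.18 kPa.
σ'_f = 118.18 > σ'_p = 66.4 kPa, so the stress path crosses the preconsolidation pressure — recompression up to σ'_p, then virgin compression beyond:
S_c = H/(1+e₀)·[C_r·log₁₀(σ'_p/σ'_0) + C_c·log₁₀(σ'_f/σ'_p)]
    = 2.4/1.64 × [0.062×log₁₀(66.4/58.503) + 0.41×log₁₀(118.18/66.4)]
    = 1.4634 × [0.0034094 + 0.10265] = 0.1552 m

S_c ≈ 155 mm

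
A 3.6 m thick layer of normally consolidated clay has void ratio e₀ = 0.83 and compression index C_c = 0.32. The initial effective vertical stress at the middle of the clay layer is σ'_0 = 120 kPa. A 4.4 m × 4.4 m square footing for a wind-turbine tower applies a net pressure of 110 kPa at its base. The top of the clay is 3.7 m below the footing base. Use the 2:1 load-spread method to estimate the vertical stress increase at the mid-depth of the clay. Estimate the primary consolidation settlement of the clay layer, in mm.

Mid-depth of clay below the footing base: z = 3.7 + 3.6/2 = 5.5 m.
Stress increase at mid-clay by the 2:1 spreading method:
Δσ = qBL/((B+z)(L+z)) = 110×4.4×4.4/((4.4+5.5)(4.4+5.5)) = 21.728 kPa
Final effective stress: σ'_f = σ'_0 + Δσ = 120 + 21.728 = 141.73 kPa.
Normally consolidated clay, so the full stress increment lies on the virgin compression line:
S_c = C_c·H/(1+e₀)·log₁₀(σ'_f/σ'_0) = 0.32×3.6/(1+0.83)×log₁₀(141.73/120)
    = 0.62951 × 0.072281 = 0.0455 m

S_c ≈ 45.5 mm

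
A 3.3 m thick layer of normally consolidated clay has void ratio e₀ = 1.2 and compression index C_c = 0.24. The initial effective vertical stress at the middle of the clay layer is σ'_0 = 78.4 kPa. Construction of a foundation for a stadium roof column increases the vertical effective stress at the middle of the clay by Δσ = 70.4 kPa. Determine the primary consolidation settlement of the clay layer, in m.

S_c ≈ 0.1 m

Final effective stress: σ'_f = σ'_0 + Δσ = 78.4 + 70.4 = 148.8 kPa.
Normally consolidated clay, so the full stress increment lies on the virgin compression line:
S_c = C_c·H/(1+e₀)·log₁₀(σ'_f/σ'_0) = 0.24×3.3/(1+1.2)×log₁₀(148.8/78.4)
    = 0.36 × 0.27829 = 0.1002 m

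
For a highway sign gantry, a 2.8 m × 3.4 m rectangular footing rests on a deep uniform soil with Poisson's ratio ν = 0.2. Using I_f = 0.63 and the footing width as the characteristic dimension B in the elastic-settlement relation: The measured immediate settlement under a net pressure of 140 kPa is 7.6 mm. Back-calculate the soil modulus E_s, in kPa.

E_s ≈ 31200 kPa

S_e = q·B·(1−ν²)/E_s · I_f  ⇒  E_s = q·B·(1−ν²)·I_f / S_e.
E_s = 140 × 2.8 × 0.96 × 0.63 / 0.0076 = 31190 kPa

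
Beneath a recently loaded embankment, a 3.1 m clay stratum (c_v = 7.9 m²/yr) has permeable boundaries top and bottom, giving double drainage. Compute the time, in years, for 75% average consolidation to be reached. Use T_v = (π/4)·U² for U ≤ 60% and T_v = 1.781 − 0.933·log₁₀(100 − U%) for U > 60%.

t ≈ 0.145 years

Drainage path length: H_d = H/2 = 1.55 m (double drainage).
U > 60%: T_v = 1.781 − 0.933·log₁₀(100 − 75) = 0.47672.
t = T_v·H_d²/c_v = 0.47672×1.55²/7.9 = 0.145 years.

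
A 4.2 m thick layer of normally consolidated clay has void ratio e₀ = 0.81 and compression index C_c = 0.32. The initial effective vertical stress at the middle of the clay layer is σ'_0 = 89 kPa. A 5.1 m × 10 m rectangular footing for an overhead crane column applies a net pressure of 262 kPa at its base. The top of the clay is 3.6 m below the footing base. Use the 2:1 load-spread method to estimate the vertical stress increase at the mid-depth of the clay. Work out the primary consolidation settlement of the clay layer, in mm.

S_c ≈ 204 mm

Mid-depth of clay below the footing base: z = 3.6 + 4.2/2 = 5.7 m.
Stress increase at mid-clay by the 2:1 spreading method:
Δσ = qBL/((B+z)(L+z)) = 262×5.1×10/((5.1+5.7)(10+5.7)) = 78.804 kPa
Final effective stress: σ'_f = σ'_0 + Δσ = 89 + 78.804 = 167.8 kPa.
Normally consolidated clay, so the full stress increment lies on the virgin compression line:
S_c = C_c·H/(1+e₀)·log₁₀(σ'_f/σ'_0) = 0.32×4.2/(1+0.81)×log₁₀(167.8/89)
    = 0.74254 × 0.2754 = 0.2045 m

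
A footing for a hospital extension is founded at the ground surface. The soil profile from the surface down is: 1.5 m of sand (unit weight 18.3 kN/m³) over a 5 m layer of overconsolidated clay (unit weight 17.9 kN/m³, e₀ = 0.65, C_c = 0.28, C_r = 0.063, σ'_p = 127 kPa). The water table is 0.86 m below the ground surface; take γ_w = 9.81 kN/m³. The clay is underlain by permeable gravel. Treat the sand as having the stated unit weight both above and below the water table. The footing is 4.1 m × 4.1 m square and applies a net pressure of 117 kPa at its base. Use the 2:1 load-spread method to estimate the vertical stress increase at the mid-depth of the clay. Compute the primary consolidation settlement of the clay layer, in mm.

S_c ≈ 45.2 mm

Mid-depth of clay below the ground surface: z = 1.5 + 5/2 = 4 m.
Total vertical stress at mid-clay: σ_v = 18.3×1.5 + 17.9×2.5 = 72.2 kPa.
Pore pressure: u = 9.81×(4 − 0.86) = 30.803 kPa.
Initial effective stress: σ'_0 = σ_v − u = 72.2 − 30.803 = 41.397 kPa.
Stress increase at mid-clay by the 2:1 spreading method:
Δσ = qBL/((B+z)(L+z)) = 117×4.1×4.1/((4.1+4)(4.1+4)) = 29.977 kPa
Final effective stress: σ'_f = 41.397 + 29.977 = 71.374 kPa.
σ'_f = 71.374 ≤ σ'_p = 127 kPa, so the clay remains overconsolidated and only the recompression index applies:
S_c = C_r·H/(1+e₀)·log₁₀(σ'_f/σ'_0) = 0.063×5/1.65×log₁₀(71.374/41.397)
    = 0.19091 × 0.23657 = 0.04516 m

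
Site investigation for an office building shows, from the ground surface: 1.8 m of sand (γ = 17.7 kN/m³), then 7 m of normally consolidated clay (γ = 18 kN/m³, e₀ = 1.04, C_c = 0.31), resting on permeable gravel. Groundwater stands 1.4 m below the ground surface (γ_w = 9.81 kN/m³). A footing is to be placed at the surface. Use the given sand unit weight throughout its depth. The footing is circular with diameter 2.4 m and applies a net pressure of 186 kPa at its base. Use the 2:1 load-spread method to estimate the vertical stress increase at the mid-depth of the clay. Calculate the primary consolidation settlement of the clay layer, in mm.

Mid-depth of clay below the ground surface: z = 1.8 + 7/2 = 5.3 m.
Total vertical stress at mid-clay: σ_v = 17.7×1.8 + 18×3.5 = 94.86 kPa.
Pore pressure: u = 9.81×(5.3 − 1.4) = 38.259 kPa.
Initial effective stress: σ'_0 = σ_v − u = 94.86 − 38.259 = 56.601 kPa.
Stress increase at mid-clay by the 2:1 spreading method:
Δσ ≈ qD²/(D+z)² = 186×2.4²/(2.4+5.3)² = 18.07 kPa
Final effective stress: σ'_f = σ'_0 + Δσ = 56.601 + 18.07 = 74.671 kPa.
Normally consolidated clay, so the full stress increment lies on the virgin compression line:
S_c = C_c·H/(1+e₀)·log₁₀(σ'_f/σ'_0) = 0.31×7/(1+1.04)×log₁₀(74.671/56.601)
    = 1.0637 × 0.12033 = 0.128 m

S_c ≈ 128 mm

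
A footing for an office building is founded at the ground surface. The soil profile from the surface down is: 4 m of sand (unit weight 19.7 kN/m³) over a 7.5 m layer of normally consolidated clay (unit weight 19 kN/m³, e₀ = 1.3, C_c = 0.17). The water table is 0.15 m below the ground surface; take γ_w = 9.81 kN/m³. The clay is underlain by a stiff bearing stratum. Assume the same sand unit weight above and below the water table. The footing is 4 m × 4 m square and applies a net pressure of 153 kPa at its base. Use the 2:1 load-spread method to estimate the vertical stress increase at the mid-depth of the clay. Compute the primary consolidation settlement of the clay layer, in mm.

Mid-depth of clay below the ground surface: z = 4 + 7.5/2 = 7.75 m.
Total vertical stress at mid-clay: σ_v = 19.7×4 + 19×3.75 = 150.05 kPa.
Pore pressure: u = 9.81×(7.75 − 0.15) = 74.556 kPa.
Initial effective stress: σ'_0 = σ_v − u = 150.05 − 74.556 = 75.494 kPa.
Stress increase at mid-clay by the 2:1 spreading method:
Δσ = qBL/((B+z)(L+z)) = 153×4×4/((4+7.75)(4+7.75)) = 17.731 kPa
Final effective stress: σ'_f = σ'_0 + Δσ = 75.494 + 17.731 = 93.225 kPa.
Normally consolidated clay, so the full stress increment lies on the virgin compression line:
S_c = C_c·H/(1+e₀)·log₁₀(σ'_f/σ'_0) = 0.17×7.5/(1+1.3)×log₁₀(93.225/75.494)
    = 0.55435 × 0.09162 = 0.05079 m

S_c ≈ 50.8 mm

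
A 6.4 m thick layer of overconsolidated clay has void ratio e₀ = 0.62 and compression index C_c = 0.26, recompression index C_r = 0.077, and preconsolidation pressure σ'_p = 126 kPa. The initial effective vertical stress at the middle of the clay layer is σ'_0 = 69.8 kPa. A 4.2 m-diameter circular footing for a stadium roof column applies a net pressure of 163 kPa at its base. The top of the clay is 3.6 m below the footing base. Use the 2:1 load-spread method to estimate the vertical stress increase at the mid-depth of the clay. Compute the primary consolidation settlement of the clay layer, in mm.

S_c ≈ 38.7 mm

Mid-depth of clay below the footing base: z = 3.6 + 6.4/2 = 6.8 m.
Stress increase at mid-clay by the 2:1 spreading method:
Δσ ≈ qD²/(D+z)² = 163×4.2²/(4.2+6.8)² = 23.763 kPa
Final effective stress: σ'_f = 69.8 + 23.763 = 93.563 kPa.
σ'_f = 93.563 ≤ σ'_p = 126 kPa, so the clay remains overconsolidated and only the recompression index applies:
S_c = C_r·H/(1+e₀)·log₁₀(σ'_f/σ'_0) = 0.077×6.4/1.62×log₁₀(93.563/69.8)
    = 0.3042 × 0.12725 = 0.03871 m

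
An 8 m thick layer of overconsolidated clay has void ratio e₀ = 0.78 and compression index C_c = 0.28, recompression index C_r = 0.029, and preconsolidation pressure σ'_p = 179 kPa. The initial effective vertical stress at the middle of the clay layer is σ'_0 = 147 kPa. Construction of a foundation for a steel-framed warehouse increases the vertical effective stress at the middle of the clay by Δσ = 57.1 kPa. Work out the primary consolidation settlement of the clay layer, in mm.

Final effective stress: σ'_f = 147 + 57.1 = 204.1 kPa.
σ'_f = 204.1 > σ'_p = 179 kPa, so the stress path crosses the preconsolidation pressure — recompression up to σ'_p, then virgin compression beyond:
S_c = H/(1+e₀)·[C_r·log₁₀(σ'_p/σ'_0) + C_c·log₁₀(σ'_f/σ'_p)]
    = 8/1.78 × [0.029×log₁₀(179/147) + 0.28×log₁₀(204.1/179)]
    = 4.4944 × [0.0024805 + 0.015957] = 0.08287 m

S_c ≈ 82.9 mm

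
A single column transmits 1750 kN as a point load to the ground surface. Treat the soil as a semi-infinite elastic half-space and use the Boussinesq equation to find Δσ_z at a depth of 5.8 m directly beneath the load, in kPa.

Δσ_z ≈ 24.8 kPa

Boussinesq vertical stress below a point load on an elastic half-space:
Δσ_z = 3P/(2πz²) · [1 + (r/z)²]^(−5/2)
r/z = 0/5.8 = 0; [1+(r/z)²]^(−5/2) = 1.
Δσ_z = 3×1750/(2π×5.8²) × 1 = 24.838 × 1 = 24.84 kPa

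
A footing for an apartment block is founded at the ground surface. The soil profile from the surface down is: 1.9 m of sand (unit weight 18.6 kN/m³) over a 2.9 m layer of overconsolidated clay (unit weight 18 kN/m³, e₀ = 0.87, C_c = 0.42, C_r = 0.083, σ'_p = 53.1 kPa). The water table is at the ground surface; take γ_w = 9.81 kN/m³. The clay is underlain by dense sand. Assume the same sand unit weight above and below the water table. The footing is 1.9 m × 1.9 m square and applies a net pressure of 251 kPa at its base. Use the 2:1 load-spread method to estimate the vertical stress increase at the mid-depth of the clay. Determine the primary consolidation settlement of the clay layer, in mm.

Mid-depth of clay below the ground surface: z = 1.9 + 2.9/2 = 3.35 m.
Total vertical stress at mid-clay: σ_v = 18.6×1.9 + 18×1.45 = 61.44 kPa.
Pore pressure: u = 9.81×(3.35 − 0) = 32.864 kPa.
Initial effective stress: σ'_0 = σ_v − u = 61.44 − 32.864 = 28.576 kPa.
Stress increase at mid-clay by the 2:1 spreading method:
Δσ = qBL/((B+z)(L+z)) = 251×1.9×1.9/((1.9+3.35)(1.9+3.35)) = 32.875 kPa
Final effective stress: σ'_f = 28.576 + 32.875 = 61.451 kPa.
σ'_f = 61.451 > σ'_p = 53.1 kPa, so the stress path crosses the preconsolidation pressure — recompression up to σ'_p, then virgin compression beyond:
S_c = H/(1+e₀)·[C_r·log₁₀(σ'_p/σ'_0) + C_c·log₁₀(σ'_f/σ'_p)]
    = 2.9/1.87 × [0.083×log₁₀(53.1/28.576) + 0.42×log₁₀(61.451/53.1)]
    = 1.5508 × [0.022335 + 0.026642] = 0.07595 m

S_c ≈ 76 mm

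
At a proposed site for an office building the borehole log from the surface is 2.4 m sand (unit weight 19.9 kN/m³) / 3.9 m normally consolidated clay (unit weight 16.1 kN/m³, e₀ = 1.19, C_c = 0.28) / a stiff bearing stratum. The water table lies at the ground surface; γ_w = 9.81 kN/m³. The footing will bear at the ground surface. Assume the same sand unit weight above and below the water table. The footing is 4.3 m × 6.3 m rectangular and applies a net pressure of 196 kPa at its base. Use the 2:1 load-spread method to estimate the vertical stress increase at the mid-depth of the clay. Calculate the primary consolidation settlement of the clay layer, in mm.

Mid-depth of clay below the ground surface: z = 2.4 + 3.9/2 = 4.35 m.
Total vertical stress at mid-clay: σ_v = 19.9×2.4 + 16.1×1.95 = 79.155 kPa.
Pore pressure: u = 9.81×(4.35 − 0) = 42.673 kPa.
Initial effective stress: σ'_0 = σ_v − u = 79.155 − 42.673 = 36.482 kPa.
Stress increase at mid-clay by the 2:1 spreading method:
Δσ = qBL/((B+z)(L+z)) = 196×4.3×6.3/((4.3+4.35)(6.3+4.35)) = 57.637 kPa
Final effective stress: σ'_f = σ'_0 + Δσ = 36.482 + 57.637 = 94.119 kPa.
Normally consolidated clay, so the full stress increment lies on the virgin compression line:
S_c = C_c·H/(1+e₀)·log₁₀(σ'_f/σ'_0) = 0.28×3.9/(1+1.19)×log₁₀(94.119/36.482)
    = 0.49863 × 0.4116 = 0.2052 m

S_c ≈ 205 mm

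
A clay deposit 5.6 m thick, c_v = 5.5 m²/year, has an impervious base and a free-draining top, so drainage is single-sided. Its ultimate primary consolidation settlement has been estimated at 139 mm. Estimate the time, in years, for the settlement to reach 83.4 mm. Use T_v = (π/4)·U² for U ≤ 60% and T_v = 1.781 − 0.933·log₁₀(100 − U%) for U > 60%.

t ≈ 1.63 years

Drainage path length: H_d = H = 5.6 m (single drainage).
U = S(t)/S_ult = 83.4/139 = 0.6.
U > 60%: T_v = 1.781 − 0.933·log₁₀(100 − 60) = 0.28628.
t = T_v·H_d²/c_v = 0.28628×5.6²/5.5 = 1.632 years.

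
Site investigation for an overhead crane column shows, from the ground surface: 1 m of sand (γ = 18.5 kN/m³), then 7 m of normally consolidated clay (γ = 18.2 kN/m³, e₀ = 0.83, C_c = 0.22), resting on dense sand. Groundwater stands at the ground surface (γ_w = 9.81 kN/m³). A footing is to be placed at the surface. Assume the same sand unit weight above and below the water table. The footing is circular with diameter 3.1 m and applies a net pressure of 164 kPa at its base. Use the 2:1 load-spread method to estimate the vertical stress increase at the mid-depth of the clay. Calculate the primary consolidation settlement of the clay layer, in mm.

Mid-depth of clay below the ground surface: z = 1 + 7/2 = 4.5 m.
Total vertical stress at mid-clay: σ_v = 18.5×1 + 18.2×3.5 = 82.2 kPa.
Pore pressure: u = 9.81×(4.5 − 0) = 44.145 kPa.
Initial effective stress: σ'_0 = σ_v − u = 82.2 − 44.145 = 38.055 kPa.
Stress increase at mid-clay by the 2:1 spreading method:
Δσ ≈ qD²/(D+z)² = 164×3.1²/(3.1+4.5)² = 27.286 kPa
Final effective stress: σ'_f = σ'_0 + Δσ = 38.055 + 27.286 = 65.341 kPa.
Normally consolidated clay, so the full stress increment lies on the virgin compression line:
S_c = C_c·H/(1+e₀)·log₁₀(σ'_f/σ'_0) = 0.22×7/(1+0.83)×log₁₀(65.341/38.055)
    = 0.84153 × 0.23477 = 0.1976 m

S_c ≈ 198 mm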